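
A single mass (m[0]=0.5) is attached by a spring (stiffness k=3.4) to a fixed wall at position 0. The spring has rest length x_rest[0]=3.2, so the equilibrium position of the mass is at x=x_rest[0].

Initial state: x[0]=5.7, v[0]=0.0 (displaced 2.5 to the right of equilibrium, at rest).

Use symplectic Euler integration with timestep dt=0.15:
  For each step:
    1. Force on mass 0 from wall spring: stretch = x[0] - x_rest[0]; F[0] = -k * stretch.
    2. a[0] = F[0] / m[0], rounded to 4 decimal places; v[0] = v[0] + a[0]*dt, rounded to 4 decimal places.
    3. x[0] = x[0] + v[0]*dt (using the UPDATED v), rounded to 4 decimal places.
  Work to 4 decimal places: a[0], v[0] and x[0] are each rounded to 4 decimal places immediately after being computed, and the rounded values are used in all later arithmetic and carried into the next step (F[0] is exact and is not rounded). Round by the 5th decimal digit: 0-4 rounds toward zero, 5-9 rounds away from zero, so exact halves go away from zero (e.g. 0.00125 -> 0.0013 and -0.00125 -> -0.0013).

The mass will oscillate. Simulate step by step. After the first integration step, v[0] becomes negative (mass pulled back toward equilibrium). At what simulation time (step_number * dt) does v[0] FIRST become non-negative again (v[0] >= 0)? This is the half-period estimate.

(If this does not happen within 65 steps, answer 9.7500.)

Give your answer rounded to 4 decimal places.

Step 0: x=[5.7000] v=[0.0000]
Step 1: x=[5.3175] v=[-2.5500]
Step 2: x=[4.6110] v=[-4.7099]
Step 3: x=[3.6886] v=[-6.1491]
Step 4: x=[2.6915] v=[-6.6475]
Step 5: x=[1.7722] v=[-6.1288]
Step 6: x=[1.0713] v=[-4.6725]
Step 7: x=[0.6961] v=[-2.5012]
Step 8: x=[0.7040] v=[0.0528]
First v>=0 after going negative at step 8, time=1.2000

Answer: 1.2000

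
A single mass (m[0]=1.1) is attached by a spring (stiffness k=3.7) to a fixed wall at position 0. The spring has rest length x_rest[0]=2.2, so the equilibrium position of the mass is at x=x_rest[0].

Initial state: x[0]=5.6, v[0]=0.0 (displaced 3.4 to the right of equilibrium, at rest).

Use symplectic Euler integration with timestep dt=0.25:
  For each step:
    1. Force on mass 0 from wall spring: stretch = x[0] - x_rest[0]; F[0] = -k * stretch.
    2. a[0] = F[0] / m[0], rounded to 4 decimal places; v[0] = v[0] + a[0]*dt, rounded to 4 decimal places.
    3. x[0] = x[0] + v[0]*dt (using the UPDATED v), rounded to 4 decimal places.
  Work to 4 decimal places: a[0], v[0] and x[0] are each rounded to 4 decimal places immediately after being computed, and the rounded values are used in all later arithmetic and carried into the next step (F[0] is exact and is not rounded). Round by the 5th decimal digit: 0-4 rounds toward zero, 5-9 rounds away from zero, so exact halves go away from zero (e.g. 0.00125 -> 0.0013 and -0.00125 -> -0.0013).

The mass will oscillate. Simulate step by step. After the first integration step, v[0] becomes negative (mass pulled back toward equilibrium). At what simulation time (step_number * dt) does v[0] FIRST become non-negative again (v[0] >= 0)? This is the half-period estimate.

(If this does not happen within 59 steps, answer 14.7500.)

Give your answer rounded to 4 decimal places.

Answer: 1.7500

Derivation:
Step 0: x=[5.6000] v=[0.0000]
Step 1: x=[4.8852] v=[-2.8591]
Step 2: x=[3.6059] v=[-5.1171]
Step 3: x=[2.0311] v=[-6.2993]
Step 4: x=[0.4918] v=[-6.1573]
Step 5: x=[-0.6884] v=[-4.7209]
Step 6: x=[-1.2614] v=[-2.2920]
Step 7: x=[-1.1067] v=[0.6187]
First v>=0 after going negative at step 7, time=1.7500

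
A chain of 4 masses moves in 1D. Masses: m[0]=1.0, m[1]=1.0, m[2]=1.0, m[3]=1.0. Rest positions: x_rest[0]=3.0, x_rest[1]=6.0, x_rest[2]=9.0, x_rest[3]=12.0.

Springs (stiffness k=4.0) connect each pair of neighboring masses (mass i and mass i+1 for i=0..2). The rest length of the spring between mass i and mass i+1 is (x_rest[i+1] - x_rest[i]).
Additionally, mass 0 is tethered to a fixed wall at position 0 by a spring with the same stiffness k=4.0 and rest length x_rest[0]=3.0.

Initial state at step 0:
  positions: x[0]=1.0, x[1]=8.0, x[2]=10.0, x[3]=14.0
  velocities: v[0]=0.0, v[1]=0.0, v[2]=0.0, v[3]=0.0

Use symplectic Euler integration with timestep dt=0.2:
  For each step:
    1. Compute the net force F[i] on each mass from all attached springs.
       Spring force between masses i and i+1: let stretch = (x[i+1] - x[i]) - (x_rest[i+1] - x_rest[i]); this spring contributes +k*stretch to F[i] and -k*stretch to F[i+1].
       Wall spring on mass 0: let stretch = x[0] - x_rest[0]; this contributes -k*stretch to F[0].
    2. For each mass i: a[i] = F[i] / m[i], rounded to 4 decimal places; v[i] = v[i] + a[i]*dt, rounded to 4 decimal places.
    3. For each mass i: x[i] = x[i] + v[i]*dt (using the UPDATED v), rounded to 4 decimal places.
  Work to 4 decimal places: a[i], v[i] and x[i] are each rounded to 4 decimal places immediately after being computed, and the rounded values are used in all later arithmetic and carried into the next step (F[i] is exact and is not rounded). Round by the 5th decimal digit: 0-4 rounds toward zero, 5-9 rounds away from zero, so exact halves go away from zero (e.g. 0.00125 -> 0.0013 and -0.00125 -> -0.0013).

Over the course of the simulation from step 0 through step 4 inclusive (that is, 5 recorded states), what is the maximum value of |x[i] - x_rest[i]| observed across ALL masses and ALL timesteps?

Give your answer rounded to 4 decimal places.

Answer: 2.4535

Derivation:
Step 0: x=[1.0000 8.0000 10.0000 14.0000] v=[0.0000 0.0000 0.0000 0.0000]
Step 1: x=[1.9600 7.2000 10.3200 13.8400] v=[4.8000 -4.0000 1.6000 -0.8000]
Step 2: x=[3.4448 6.0608 10.7040 13.5968] v=[7.4240 -5.6960 1.9200 -1.2160]
Step 3: x=[4.7970 5.2460 10.8079 13.3708] v=[6.7610 -4.0742 0.5197 -1.1302]
Step 4: x=[5.4535 5.2492 10.4320 13.2147] v=[3.2826 0.0161 -1.8795 -0.7805]
Max displacement = 2.4535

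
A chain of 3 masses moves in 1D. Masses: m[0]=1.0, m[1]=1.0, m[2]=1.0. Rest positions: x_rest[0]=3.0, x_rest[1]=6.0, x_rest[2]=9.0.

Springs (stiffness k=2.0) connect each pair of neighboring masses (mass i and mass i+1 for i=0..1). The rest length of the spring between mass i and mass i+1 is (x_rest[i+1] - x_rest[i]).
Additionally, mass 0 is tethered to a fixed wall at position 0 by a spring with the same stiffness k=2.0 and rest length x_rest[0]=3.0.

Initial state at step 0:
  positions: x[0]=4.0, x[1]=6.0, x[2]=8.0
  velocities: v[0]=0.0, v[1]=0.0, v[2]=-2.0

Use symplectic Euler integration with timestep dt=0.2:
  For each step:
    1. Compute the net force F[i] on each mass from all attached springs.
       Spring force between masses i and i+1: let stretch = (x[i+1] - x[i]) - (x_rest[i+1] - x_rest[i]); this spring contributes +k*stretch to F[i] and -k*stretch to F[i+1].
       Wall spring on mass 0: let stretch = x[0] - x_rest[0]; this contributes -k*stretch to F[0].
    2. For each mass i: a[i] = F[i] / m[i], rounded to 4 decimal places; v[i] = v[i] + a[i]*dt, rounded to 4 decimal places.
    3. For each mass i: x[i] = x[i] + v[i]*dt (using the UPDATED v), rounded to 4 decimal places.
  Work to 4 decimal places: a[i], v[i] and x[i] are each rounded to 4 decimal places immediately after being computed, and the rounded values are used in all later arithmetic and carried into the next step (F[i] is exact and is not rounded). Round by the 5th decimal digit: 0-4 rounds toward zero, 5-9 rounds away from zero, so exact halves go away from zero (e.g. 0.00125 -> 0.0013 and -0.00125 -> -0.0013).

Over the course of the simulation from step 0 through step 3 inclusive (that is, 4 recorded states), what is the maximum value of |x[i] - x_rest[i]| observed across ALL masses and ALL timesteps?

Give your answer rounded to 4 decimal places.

Answer: 1.6291

Derivation:
Step 0: x=[4.0000 6.0000 8.0000] v=[0.0000 0.0000 -2.0000]
Step 1: x=[3.8400 6.0000 7.6800] v=[-0.8000 0.0000 -1.6000]
Step 2: x=[3.5456 5.9616 7.4656] v=[-1.4720 -0.1920 -1.0720]
Step 3: x=[3.1608 5.8502 7.3709] v=[-1.9238 -0.5568 -0.4736]
Max displacement = 1.6291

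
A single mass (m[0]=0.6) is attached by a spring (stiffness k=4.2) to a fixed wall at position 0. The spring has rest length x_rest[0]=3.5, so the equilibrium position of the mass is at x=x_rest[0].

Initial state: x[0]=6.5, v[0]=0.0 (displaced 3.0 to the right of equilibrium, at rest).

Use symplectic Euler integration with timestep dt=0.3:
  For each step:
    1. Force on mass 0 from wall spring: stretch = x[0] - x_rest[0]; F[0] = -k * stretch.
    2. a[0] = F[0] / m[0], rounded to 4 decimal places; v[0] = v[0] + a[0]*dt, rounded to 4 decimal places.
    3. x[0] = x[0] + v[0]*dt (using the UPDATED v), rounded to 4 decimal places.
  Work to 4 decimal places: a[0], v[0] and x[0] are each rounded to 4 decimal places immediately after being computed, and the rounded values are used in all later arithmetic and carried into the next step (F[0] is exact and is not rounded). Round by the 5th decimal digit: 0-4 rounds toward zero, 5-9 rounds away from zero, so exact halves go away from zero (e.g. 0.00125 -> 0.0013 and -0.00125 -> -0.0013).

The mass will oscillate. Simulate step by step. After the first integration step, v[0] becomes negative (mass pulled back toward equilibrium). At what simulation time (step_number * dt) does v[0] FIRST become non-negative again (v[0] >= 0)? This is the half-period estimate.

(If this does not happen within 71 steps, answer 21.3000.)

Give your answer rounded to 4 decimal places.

Answer: 1.2000

Derivation:
Step 0: x=[6.5000] v=[0.0000]
Step 1: x=[4.6100] v=[-6.3000]
Step 2: x=[2.0207] v=[-8.6310]
Step 3: x=[0.3634] v=[-5.5245]
Step 4: x=[0.6821] v=[1.0624]
First v>=0 after going negative at step 4, time=1.2000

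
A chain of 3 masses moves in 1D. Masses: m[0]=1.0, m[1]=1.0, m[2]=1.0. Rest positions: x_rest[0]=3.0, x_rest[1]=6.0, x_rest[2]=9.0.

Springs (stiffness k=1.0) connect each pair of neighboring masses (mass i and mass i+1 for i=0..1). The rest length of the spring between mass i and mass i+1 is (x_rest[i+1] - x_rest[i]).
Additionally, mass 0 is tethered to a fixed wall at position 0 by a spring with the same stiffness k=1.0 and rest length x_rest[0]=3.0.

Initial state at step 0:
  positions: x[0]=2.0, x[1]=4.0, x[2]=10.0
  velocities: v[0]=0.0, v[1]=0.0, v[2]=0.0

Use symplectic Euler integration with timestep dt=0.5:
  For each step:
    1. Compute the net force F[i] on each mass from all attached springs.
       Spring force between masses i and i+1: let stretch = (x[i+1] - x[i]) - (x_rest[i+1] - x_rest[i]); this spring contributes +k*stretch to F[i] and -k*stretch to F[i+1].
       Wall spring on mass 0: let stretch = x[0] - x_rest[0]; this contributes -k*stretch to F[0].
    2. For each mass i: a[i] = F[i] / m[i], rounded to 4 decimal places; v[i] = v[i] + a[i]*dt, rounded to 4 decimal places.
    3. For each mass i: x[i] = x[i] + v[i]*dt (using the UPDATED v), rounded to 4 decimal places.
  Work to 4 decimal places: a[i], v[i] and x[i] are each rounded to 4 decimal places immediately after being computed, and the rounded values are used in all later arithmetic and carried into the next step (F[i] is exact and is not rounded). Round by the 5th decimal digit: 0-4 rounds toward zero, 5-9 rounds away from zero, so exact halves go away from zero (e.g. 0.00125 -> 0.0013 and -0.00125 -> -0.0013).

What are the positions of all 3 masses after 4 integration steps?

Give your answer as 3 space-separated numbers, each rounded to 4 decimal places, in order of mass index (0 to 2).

Step 0: x=[2.0000 4.0000 10.0000] v=[0.0000 0.0000 0.0000]
Step 1: x=[2.0000 5.0000 9.2500] v=[0.0000 2.0000 -1.5000]
Step 2: x=[2.2500 6.3125 8.1875] v=[0.5000 2.6250 -2.1250]
Step 3: x=[2.9532 7.0782 7.4063] v=[1.4063 1.5313 -1.5625]
Step 4: x=[3.9493 6.8946 7.2930] v=[1.9922 -0.3672 -0.2266]

Answer: 3.9493 6.8946 7.2930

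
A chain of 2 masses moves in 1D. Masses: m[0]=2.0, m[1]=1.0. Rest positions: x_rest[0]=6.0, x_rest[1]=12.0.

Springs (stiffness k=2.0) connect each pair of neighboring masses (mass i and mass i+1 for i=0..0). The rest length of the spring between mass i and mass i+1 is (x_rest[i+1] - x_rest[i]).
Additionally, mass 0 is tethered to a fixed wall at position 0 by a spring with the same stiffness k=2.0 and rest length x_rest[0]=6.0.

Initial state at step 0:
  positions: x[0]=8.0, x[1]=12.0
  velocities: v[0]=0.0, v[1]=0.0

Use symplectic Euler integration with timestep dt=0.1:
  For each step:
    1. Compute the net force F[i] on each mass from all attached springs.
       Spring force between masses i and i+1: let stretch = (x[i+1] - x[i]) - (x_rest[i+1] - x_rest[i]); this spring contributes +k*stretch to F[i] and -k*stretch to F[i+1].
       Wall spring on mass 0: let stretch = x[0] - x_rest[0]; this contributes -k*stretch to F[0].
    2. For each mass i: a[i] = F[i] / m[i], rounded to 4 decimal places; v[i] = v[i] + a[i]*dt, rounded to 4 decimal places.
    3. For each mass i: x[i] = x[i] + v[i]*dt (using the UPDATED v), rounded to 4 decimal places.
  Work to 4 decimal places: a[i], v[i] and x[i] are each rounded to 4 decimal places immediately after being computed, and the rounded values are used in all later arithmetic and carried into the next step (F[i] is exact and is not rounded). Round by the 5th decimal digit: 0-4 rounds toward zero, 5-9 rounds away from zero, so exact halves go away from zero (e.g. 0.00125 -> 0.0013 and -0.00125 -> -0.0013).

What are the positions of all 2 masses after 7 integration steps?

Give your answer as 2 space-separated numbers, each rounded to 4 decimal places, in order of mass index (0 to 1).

Answer: 7.0231 12.9299

Derivation:
Step 0: x=[8.0000 12.0000] v=[0.0000 0.0000]
Step 1: x=[7.9600 12.0400] v=[-0.4000 0.4000]
Step 2: x=[7.8812 12.1184] v=[-0.7880 0.7840]
Step 3: x=[7.7660 12.2321] v=[-1.1524 1.1366]
Step 4: x=[7.6178 12.3764] v=[-1.4824 1.4434]
Step 5: x=[7.4410 12.5456] v=[-1.7683 1.6917]
Step 6: x=[7.2408 12.7327] v=[-2.0019 1.8708]
Step 7: x=[7.0231 12.9299] v=[-2.1768 1.9724]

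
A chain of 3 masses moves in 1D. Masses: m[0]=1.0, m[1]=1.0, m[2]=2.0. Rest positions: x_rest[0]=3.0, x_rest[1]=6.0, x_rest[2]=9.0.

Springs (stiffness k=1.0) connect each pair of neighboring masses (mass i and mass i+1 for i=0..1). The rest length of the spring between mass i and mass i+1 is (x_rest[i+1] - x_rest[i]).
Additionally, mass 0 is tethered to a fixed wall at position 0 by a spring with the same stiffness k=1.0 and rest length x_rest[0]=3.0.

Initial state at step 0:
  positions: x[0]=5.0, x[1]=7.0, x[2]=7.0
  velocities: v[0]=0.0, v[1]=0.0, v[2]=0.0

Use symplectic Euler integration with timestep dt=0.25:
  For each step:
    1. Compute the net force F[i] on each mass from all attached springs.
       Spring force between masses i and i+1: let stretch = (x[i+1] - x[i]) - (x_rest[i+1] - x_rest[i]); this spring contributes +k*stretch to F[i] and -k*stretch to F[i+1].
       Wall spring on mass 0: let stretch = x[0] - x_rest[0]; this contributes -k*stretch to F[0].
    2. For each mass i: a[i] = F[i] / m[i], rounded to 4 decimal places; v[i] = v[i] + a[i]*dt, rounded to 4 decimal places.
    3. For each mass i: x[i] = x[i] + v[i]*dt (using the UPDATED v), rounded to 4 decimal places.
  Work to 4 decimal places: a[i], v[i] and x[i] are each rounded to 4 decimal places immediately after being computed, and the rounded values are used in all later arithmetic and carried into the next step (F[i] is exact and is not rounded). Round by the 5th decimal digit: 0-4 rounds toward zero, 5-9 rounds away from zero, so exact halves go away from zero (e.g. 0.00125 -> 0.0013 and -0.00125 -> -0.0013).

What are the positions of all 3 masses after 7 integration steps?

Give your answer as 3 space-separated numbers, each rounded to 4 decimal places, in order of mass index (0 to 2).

Step 0: x=[5.0000 7.0000 7.0000] v=[0.0000 0.0000 0.0000]
Step 1: x=[4.8125 6.8750 7.0938] v=[-0.7500 -0.5000 0.3750]
Step 2: x=[4.4531 6.6348 7.2745] v=[-1.4375 -0.9609 0.7227]
Step 3: x=[3.9518 6.2982 7.5290] v=[-2.0054 -1.3464 1.0178]
Step 4: x=[3.3501 5.8919 7.8388] v=[-2.4068 -1.6253 1.2390]
Step 5: x=[2.6979 5.4484 8.1815] v=[-2.6089 -1.7740 1.3707]
Step 6: x=[2.0490 5.0038 8.5325] v=[-2.5958 -1.7784 1.4041]
Step 7: x=[1.4567 4.5951 8.8670] v=[-2.3694 -1.6349 1.3380]

Answer: 1.4567 4.5951 8.8670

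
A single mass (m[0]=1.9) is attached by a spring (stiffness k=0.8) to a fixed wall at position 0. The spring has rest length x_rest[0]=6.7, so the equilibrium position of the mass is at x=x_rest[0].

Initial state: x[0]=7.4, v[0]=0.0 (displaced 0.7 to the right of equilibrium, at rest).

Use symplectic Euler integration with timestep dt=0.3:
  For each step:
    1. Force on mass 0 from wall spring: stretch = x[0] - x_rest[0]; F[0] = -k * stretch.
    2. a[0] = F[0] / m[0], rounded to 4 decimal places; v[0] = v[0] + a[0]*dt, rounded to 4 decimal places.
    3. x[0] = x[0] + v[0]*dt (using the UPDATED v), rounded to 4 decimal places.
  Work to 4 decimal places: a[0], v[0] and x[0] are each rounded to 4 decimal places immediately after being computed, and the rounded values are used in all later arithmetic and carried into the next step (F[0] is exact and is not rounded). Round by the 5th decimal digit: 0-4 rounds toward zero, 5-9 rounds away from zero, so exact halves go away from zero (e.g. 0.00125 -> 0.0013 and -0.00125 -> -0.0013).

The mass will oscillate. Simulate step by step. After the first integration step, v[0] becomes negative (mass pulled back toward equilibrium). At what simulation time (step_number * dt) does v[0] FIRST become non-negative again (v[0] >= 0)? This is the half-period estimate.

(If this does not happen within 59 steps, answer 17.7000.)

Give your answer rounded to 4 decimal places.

Answer: 5.1000

Derivation:
Step 0: x=[7.4000] v=[0.0000]
Step 1: x=[7.3735] v=[-0.0884]
Step 2: x=[7.3215] v=[-0.1735]
Step 3: x=[7.2459] v=[-0.2520]
Step 4: x=[7.1496] v=[-0.3210]
Step 5: x=[7.0363] v=[-0.3778]
Step 6: x=[6.9102] v=[-0.4203]
Step 7: x=[6.7761] v=[-0.4469]
Step 8: x=[6.6392] v=[-0.4565]
Step 9: x=[6.5046] v=[-0.4488]
Step 10: x=[6.3774] v=[-0.4241]
Step 11: x=[6.2624] v=[-0.3834]
Step 12: x=[6.1640] v=[-0.3281]
Step 13: x=[6.0859] v=[-0.2604]
Step 14: x=[6.0311] v=[-0.1828]
Step 15: x=[6.0016] v=[-0.0983]
Step 16: x=[5.9986] v=[-0.0101]
Step 17: x=[6.0222] v=[0.0785]
First v>=0 after going negative at step 17, time=5.1000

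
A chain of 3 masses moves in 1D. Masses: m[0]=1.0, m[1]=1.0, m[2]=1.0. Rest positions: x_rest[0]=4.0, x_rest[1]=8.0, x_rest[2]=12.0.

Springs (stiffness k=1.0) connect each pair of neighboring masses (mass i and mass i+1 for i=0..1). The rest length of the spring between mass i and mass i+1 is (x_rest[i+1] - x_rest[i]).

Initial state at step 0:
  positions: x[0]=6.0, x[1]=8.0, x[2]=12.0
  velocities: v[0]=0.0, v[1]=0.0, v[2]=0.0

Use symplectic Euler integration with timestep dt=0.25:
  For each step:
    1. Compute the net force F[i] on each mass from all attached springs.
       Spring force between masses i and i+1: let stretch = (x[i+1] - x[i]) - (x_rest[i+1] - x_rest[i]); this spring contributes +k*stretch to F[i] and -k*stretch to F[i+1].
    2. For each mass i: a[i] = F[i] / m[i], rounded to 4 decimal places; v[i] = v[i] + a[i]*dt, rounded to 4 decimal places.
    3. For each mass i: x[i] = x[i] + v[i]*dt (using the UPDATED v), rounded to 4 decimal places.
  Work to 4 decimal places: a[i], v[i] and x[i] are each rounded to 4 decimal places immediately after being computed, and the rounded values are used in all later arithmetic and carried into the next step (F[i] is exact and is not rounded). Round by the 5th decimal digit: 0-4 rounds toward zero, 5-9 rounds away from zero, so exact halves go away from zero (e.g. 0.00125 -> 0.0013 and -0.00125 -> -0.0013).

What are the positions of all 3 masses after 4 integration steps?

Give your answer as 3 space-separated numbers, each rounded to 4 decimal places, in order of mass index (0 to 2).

Step 0: x=[6.0000 8.0000 12.0000] v=[0.0000 0.0000 0.0000]
Step 1: x=[5.8750 8.1250 12.0000] v=[-0.5000 0.5000 0.0000]
Step 2: x=[5.6406 8.3516 12.0078] v=[-0.9375 0.9063 0.0313]
Step 3: x=[5.3257 8.6373 12.0371] v=[-1.2598 1.1426 0.1173]
Step 4: x=[4.9677 8.9285 12.1040] v=[-1.4319 1.1647 0.2674]

Answer: 4.9677 8.9285 12.1040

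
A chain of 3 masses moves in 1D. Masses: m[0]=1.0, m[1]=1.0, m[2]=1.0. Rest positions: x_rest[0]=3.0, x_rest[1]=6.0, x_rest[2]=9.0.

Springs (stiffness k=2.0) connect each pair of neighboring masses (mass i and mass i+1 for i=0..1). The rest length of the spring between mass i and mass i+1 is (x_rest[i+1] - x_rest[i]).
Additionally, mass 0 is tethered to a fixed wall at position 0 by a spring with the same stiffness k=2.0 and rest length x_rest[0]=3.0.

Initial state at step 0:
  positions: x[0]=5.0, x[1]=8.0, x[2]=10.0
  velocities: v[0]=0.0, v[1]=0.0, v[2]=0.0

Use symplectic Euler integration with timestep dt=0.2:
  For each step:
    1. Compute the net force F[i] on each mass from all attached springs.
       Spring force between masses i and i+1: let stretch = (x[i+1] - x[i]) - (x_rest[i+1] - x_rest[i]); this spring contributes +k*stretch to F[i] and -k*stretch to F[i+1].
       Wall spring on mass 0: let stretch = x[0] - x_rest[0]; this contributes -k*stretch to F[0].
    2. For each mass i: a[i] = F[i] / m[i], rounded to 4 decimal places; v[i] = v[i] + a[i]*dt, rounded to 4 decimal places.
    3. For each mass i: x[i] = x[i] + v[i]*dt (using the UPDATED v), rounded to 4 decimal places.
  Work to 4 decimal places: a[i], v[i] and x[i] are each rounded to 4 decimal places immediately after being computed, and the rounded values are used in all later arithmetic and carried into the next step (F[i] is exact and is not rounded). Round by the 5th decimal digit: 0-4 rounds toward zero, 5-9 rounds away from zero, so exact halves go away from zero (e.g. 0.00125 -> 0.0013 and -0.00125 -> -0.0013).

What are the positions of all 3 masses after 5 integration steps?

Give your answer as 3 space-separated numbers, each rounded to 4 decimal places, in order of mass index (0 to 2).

Step 0: x=[5.0000 8.0000 10.0000] v=[0.0000 0.0000 0.0000]
Step 1: x=[4.8400 7.9200 10.0800] v=[-0.8000 -0.4000 0.4000]
Step 2: x=[4.5392 7.7664 10.2272] v=[-1.5040 -0.7680 0.7360]
Step 3: x=[4.1334 7.5515 10.4175] v=[-2.0288 -1.0746 0.9517]
Step 4: x=[3.6704 7.2924 10.6186] v=[-2.3149 -1.2954 1.0053]
Step 5: x=[3.2035 7.0097 10.7936] v=[-2.3343 -1.4137 0.8748]

Answer: 3.2035 7.0097 10.7936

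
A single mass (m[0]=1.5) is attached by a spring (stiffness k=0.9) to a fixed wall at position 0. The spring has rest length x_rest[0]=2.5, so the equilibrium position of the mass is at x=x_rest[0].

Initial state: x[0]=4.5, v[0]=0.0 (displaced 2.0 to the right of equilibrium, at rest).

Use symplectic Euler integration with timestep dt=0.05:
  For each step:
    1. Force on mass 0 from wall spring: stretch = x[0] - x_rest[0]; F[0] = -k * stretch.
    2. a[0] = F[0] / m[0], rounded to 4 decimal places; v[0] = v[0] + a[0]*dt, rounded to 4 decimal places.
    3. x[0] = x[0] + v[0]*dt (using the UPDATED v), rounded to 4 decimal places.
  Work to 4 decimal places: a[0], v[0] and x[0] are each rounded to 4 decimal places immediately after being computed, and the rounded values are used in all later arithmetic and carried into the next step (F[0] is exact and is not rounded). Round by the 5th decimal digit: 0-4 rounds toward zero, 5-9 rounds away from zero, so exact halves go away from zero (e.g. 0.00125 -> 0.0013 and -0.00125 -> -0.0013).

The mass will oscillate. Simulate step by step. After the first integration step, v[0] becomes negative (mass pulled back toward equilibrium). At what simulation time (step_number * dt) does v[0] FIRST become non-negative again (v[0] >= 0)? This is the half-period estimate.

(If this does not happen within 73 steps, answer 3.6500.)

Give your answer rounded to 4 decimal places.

Step 0: x=[4.5000] v=[0.0000]
Step 1: x=[4.4970] v=[-0.0600]
Step 2: x=[4.4910] v=[-0.1199]
Step 3: x=[4.4820] v=[-0.1796]
Step 4: x=[4.4700] v=[-0.2391]
Step 5: x=[4.4551] v=[-0.2982]
Step 6: x=[4.4373] v=[-0.3569]
Step 7: x=[4.4166] v=[-0.4150]
Step 8: x=[4.3930] v=[-0.4725]
Step 9: x=[4.3665] v=[-0.5293]
Step 10: x=[4.3372] v=[-0.5853]
Step 11: x=[4.3052] v=[-0.6404]
Step 12: x=[4.2705] v=[-0.6946]
Step 13: x=[4.2331] v=[-0.7477]
Step 14: x=[4.1931] v=[-0.7997]
Step 15: x=[4.1506] v=[-0.8505]
Step 16: x=[4.1056] v=[-0.9000]
Step 17: x=[4.0582] v=[-0.9482]
Step 18: x=[4.0085] v=[-0.9949]
Step 19: x=[3.9565] v=[-1.0402]
Step 20: x=[3.9023] v=[-1.0839]
Step 21: x=[3.8460] v=[-1.1260]
Step 22: x=[3.7877] v=[-1.1664]
Step 23: x=[3.7275] v=[-1.2050]
Step 24: x=[3.6654] v=[-1.2418]
Step 25: x=[3.6016] v=[-1.2768]
Step 26: x=[3.5361] v=[-1.3099]
Step 27: x=[3.4691] v=[-1.3410]
Step 28: x=[3.4006] v=[-1.3701]
Step 29: x=[3.3307] v=[-1.3971]
Step 30: x=[3.2596] v=[-1.4220]
Step 31: x=[3.1874] v=[-1.4448]
Step 32: x=[3.1141] v=[-1.4654]
Step 33: x=[3.0399] v=[-1.4838]
Step 34: x=[2.9649] v=[-1.5000]
Step 35: x=[2.8892] v=[-1.5139]
Step 36: x=[2.8129] v=[-1.5256]
Step 37: x=[2.7362] v=[-1.5350]
Step 38: x=[2.6591] v=[-1.5421]
Step 39: x=[2.5818] v=[-1.5469]
Step 40: x=[2.5043] v=[-1.5494]
Step 41: x=[2.4268] v=[-1.5495]
Step 42: x=[2.3494] v=[-1.5473]
Step 43: x=[2.2723] v=[-1.5428]
Step 44: x=[2.1955] v=[-1.5360]
Step 45: x=[2.1192] v=[-1.5269]
Step 46: x=[2.0434] v=[-1.5155]
Step 47: x=[1.9683] v=[-1.5018]
Step 48: x=[1.8940] v=[-1.4859]
Step 49: x=[1.8206] v=[-1.4677]
Step 50: x=[1.7482] v=[-1.4473]
Step 51: x=[1.6770] v=[-1.4247]
Step 52: x=[1.6070] v=[-1.4000]
Step 53: x=[1.5383] v=[-1.3732]
Step 54: x=[1.4711] v=[-1.3444]
Step 55: x=[1.4054] v=[-1.3135]
Step 56: x=[1.3414] v=[-1.2807]
Step 57: x=[1.2791] v=[-1.2459]
Step 58: x=[1.2186] v=[-1.2093]
Step 59: x=[1.1601] v=[-1.1709]
Step 60: x=[1.1036] v=[-1.1307]
Step 61: x=[1.0492] v=[-1.0888]
Step 62: x=[0.9969] v=[-1.0453]
Step 63: x=[0.9469] v=[-1.0002]
Step 64: x=[0.8992] v=[-0.9536]
Step 65: x=[0.8539] v=[-0.9056]
Step 66: x=[0.8111] v=[-0.8562]
Step 67: x=[0.7708] v=[-0.8055]
Step 68: x=[0.7331] v=[-0.7536]
Step 69: x=[0.6981] v=[-0.7006]
Step 70: x=[0.6658] v=[-0.6465]
Step 71: x=[0.6362] v=[-0.5915]
Step 72: x=[0.6094] v=[-0.5356]
Step 73: x=[0.5855] v=[-0.4789]
v[0] did not become non-negative within 73 steps; using fallback time=3.6500

Answer: 3.6500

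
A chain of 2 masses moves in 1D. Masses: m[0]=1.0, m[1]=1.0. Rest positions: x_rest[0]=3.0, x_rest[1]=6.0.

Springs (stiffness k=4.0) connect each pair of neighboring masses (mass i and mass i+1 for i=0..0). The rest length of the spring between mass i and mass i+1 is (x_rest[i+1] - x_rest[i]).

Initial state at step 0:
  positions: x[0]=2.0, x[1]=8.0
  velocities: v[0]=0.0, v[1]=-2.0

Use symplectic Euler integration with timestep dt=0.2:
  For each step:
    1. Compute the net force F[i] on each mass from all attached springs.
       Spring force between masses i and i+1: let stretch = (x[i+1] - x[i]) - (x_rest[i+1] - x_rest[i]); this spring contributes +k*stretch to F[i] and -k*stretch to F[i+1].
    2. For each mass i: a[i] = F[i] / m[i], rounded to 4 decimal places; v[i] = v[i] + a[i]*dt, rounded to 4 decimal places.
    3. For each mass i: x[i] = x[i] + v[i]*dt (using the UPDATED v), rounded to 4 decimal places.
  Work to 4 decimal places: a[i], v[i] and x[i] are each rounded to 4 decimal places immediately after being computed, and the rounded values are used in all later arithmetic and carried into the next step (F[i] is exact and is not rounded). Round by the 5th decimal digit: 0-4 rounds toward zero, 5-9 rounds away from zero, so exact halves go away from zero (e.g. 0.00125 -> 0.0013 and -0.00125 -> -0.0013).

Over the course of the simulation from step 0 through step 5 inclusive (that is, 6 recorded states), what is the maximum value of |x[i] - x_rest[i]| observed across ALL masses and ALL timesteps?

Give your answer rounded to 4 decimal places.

Step 0: x=[2.0000 8.0000] v=[0.0000 -2.0000]
Step 1: x=[2.4800 7.1200] v=[2.4000 -4.4000]
Step 2: x=[3.2224 5.9776] v=[3.7120 -5.7120]
Step 3: x=[3.9256 4.8744] v=[3.5162 -5.5162]
Step 4: x=[4.3006 4.0994] v=[1.8752 -3.8752]
Step 5: x=[4.1634 3.8366] v=[-0.6858 -1.3142]
Max displacement = 2.1634

Answer: 2.1634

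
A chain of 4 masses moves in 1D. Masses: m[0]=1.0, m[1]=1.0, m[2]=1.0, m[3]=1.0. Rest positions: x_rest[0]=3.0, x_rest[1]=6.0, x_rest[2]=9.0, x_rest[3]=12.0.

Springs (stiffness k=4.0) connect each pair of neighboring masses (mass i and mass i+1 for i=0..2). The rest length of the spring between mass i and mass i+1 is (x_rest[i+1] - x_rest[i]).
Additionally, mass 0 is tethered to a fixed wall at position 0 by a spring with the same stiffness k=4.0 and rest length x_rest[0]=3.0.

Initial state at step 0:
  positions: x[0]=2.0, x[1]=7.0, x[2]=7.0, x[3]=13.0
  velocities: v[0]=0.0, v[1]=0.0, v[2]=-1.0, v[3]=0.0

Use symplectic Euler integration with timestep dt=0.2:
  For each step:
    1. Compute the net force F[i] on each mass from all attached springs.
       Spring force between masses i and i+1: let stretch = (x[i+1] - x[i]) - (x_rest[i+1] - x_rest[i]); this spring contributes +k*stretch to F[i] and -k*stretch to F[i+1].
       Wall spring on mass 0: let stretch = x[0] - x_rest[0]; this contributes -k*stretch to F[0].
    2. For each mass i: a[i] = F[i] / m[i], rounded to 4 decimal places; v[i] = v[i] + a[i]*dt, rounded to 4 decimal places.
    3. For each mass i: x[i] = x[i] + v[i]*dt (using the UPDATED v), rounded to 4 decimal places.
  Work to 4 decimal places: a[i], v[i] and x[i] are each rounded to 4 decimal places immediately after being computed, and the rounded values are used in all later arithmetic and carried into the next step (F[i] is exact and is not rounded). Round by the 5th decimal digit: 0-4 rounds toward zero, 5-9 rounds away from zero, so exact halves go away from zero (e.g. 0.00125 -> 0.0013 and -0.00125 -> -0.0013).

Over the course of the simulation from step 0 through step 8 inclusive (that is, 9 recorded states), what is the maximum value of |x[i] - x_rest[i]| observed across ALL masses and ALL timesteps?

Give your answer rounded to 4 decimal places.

Step 0: x=[2.0000 7.0000 7.0000 13.0000] v=[0.0000 0.0000 -1.0000 0.0000]
Step 1: x=[2.4800 6.2000 7.7600 12.5200] v=[2.4000 -4.0000 3.8000 -2.4000]
Step 2: x=[3.1584 5.0544 9.0320 11.7584] v=[3.3920 -5.7280 6.3600 -3.8080]
Step 3: x=[3.6348 4.2419 10.1038 11.0406] v=[2.3821 -4.0627 5.3590 -3.5891]
Step 4: x=[3.6268 4.2701 10.3876 10.6529] v=[-0.0401 0.1411 1.4189 -1.9385]
Step 5: x=[3.1414 5.1742 9.7350 10.7028] v=[-2.4269 4.5205 -3.2629 0.2493]
Step 6: x=[2.4786 6.4828 8.5075 11.0778] v=[-3.3138 6.5429 -6.1373 1.8751]
Step 7: x=[2.0599 7.4747 7.3673 11.5216] v=[-2.0933 4.9593 -5.7008 2.2189]
Step 8: x=[2.1780 7.5830 6.9090 11.7807] v=[0.5906 0.5415 -2.2914 1.2955]
Max displacement = 2.0910

Answer: 2.0910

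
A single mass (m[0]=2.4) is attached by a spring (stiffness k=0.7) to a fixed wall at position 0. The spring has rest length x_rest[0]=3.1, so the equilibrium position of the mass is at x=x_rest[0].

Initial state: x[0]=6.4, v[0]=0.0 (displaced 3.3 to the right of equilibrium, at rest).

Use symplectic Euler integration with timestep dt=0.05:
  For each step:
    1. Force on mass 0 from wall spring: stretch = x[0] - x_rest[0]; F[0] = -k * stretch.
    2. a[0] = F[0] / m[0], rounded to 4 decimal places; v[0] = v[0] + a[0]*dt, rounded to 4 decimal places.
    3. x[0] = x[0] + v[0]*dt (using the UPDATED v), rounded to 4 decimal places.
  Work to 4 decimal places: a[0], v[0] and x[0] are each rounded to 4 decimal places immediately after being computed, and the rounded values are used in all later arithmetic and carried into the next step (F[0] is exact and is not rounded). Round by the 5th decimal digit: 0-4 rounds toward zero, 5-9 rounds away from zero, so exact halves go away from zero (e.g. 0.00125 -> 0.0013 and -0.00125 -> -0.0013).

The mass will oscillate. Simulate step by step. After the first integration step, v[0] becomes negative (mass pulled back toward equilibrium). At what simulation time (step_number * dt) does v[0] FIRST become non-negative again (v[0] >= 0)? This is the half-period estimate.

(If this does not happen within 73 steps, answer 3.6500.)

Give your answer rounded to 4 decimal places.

Answer: 3.6500

Derivation:
Step 0: x=[6.4000] v=[0.0000]
Step 1: x=[6.3976] v=[-0.0481]
Step 2: x=[6.3928] v=[-0.0962]
Step 3: x=[6.3856] v=[-0.1442]
Step 4: x=[6.3760] v=[-0.1921]
Step 5: x=[6.3640] v=[-0.2399]
Step 6: x=[6.3496] v=[-0.2875]
Step 7: x=[6.3329] v=[-0.3349]
Step 8: x=[6.3138] v=[-0.3820]
Step 9: x=[6.2924] v=[-0.4289]
Step 10: x=[6.2686] v=[-0.4755]
Step 11: x=[6.2425] v=[-0.5217]
Step 12: x=[6.2141] v=[-0.5675]
Step 13: x=[6.1835] v=[-0.6129]
Step 14: x=[6.1506] v=[-0.6579]
Step 15: x=[6.1155] v=[-0.7024]
Step 16: x=[6.0782] v=[-0.7464]
Step 17: x=[6.0387] v=[-0.7898]
Step 18: x=[5.9971] v=[-0.8327]
Step 19: x=[5.9534] v=[-0.8750]
Step 20: x=[5.9076] v=[-0.9166]
Step 21: x=[5.8597] v=[-0.9575]
Step 22: x=[5.8098] v=[-0.9977]
Step 23: x=[5.7579] v=[-1.0372]
Step 24: x=[5.7041] v=[-1.0760]
Step 25: x=[5.6484] v=[-1.1140]
Step 26: x=[5.5908] v=[-1.1512]
Step 27: x=[5.5314] v=[-1.1875]
Step 28: x=[5.4703] v=[-1.2230]
Step 29: x=[5.4074] v=[-1.2576]
Step 30: x=[5.3428] v=[-1.2913]
Step 31: x=[5.2766] v=[-1.3240]
Step 32: x=[5.2088] v=[-1.3557]
Step 33: x=[5.1395] v=[-1.3865]
Step 34: x=[5.0687] v=[-1.4162]
Step 35: x=[4.9965] v=[-1.4449]
Step 36: x=[4.9229] v=[-1.4726]
Step 37: x=[4.8479] v=[-1.4992]
Step 38: x=[4.7717] v=[-1.5247]
Step 39: x=[4.6942] v=[-1.5491]
Step 40: x=[4.6156] v=[-1.5724]
Step 41: x=[4.5359] v=[-1.5945]
Step 42: x=[4.4551] v=[-1.6154]
Step 43: x=[4.3733] v=[-1.6352]
Step 44: x=[4.2906] v=[-1.6538]
Step 45: x=[4.2070] v=[-1.6712]
Step 46: x=[4.1226] v=[-1.6873]
Step 47: x=[4.0375] v=[-1.7022]
Step 48: x=[3.9517] v=[-1.7159]
Step 49: x=[3.8653] v=[-1.7283]
Step 50: x=[3.7783] v=[-1.7395]
Step 51: x=[3.6908] v=[-1.7494]
Step 52: x=[3.6029] v=[-1.7580]
Step 53: x=[3.5146] v=[-1.7653]
Step 54: x=[3.4260] v=[-1.7713]
Step 55: x=[3.3372] v=[-1.7761]
Step 56: x=[3.2482] v=[-1.7796]
Step 57: x=[3.1591] v=[-1.7818]
Step 58: x=[3.0700] v=[-1.7827]
Step 59: x=[2.9809] v=[-1.7823]
Step 60: x=[2.8919] v=[-1.7806]
Step 61: x=[2.8030] v=[-1.7776]
Step 62: x=[2.7143] v=[-1.7733]
Step 63: x=[2.6259] v=[-1.7677]
Step 64: x=[2.5379] v=[-1.7608]
Step 65: x=[2.4503] v=[-1.7526]
Step 66: x=[2.3631] v=[-1.7431]
Step 67: x=[2.2765] v=[-1.7324]
Step 68: x=[2.1905] v=[-1.7204]
Step 69: x=[2.1051] v=[-1.7071]
Step 70: x=[2.0205] v=[-1.6926]
Step 71: x=[1.9367] v=[-1.6769]
Step 72: x=[1.8537] v=[-1.6599]
Step 73: x=[1.7716] v=[-1.6417]
v[0] did not become non-negative within 73 steps; using fallback time=3.6500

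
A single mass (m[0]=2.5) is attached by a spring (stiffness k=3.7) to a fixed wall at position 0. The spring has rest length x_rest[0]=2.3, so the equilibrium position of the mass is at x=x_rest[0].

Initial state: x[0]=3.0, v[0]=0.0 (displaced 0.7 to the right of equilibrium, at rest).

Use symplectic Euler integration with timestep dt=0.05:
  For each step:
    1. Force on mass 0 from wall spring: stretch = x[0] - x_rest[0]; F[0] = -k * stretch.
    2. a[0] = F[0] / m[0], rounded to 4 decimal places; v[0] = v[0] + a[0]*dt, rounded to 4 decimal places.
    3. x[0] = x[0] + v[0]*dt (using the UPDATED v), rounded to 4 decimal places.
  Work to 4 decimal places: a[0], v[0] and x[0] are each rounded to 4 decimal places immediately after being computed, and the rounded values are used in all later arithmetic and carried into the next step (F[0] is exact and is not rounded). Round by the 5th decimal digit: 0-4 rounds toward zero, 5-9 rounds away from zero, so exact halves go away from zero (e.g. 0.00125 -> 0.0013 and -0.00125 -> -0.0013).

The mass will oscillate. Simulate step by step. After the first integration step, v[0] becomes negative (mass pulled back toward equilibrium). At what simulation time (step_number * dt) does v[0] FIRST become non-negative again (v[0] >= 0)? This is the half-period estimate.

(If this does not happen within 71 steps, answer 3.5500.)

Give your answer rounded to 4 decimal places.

Answer: 2.6000

Derivation:
Step 0: x=[3.0000] v=[0.0000]
Step 1: x=[2.9974] v=[-0.0518]
Step 2: x=[2.9922] v=[-0.1034]
Step 3: x=[2.9845] v=[-0.1546]
Step 4: x=[2.9742] v=[-0.2053]
Step 5: x=[2.9614] v=[-0.2552]
Step 6: x=[2.9462] v=[-0.3041]
Step 7: x=[2.9286] v=[-0.3519]
Step 8: x=[2.9087] v=[-0.3984]
Step 9: x=[2.8865] v=[-0.4434]
Step 10: x=[2.8622] v=[-0.4868]
Step 11: x=[2.8358] v=[-0.5284]
Step 12: x=[2.8074] v=[-0.5681]
Step 13: x=[2.7771] v=[-0.6057]
Step 14: x=[2.7451] v=[-0.6410]
Step 15: x=[2.7114] v=[-0.6739]
Step 16: x=[2.6762] v=[-0.7043]
Step 17: x=[2.6396] v=[-0.7321]
Step 18: x=[2.6017] v=[-0.7572]
Step 19: x=[2.5627] v=[-0.7795]
Step 20: x=[2.5228] v=[-0.7989]
Step 21: x=[2.4820] v=[-0.8154]
Step 22: x=[2.4406] v=[-0.8289]
Step 23: x=[2.3986] v=[-0.8393]
Step 24: x=[2.3563] v=[-0.8466]
Step 25: x=[2.3138] v=[-0.8508]
Step 26: x=[2.2712] v=[-0.8518]
Step 27: x=[2.2287] v=[-0.8497]
Step 28: x=[2.1865] v=[-0.8444]
Step 29: x=[2.1447] v=[-0.8360]
Step 30: x=[2.1035] v=[-0.8245]
Step 31: x=[2.0630] v=[-0.8100]
Step 32: x=[2.0234] v=[-0.7925]
Step 33: x=[1.9848] v=[-0.7720]
Step 34: x=[1.9474] v=[-0.7487]
Step 35: x=[1.9113] v=[-0.7226]
Step 36: x=[1.8766] v=[-0.6938]
Step 37: x=[1.8435] v=[-0.6625]
Step 38: x=[1.8121] v=[-0.6287]
Step 39: x=[1.7825] v=[-0.5926]
Step 40: x=[1.7548] v=[-0.5543]
Step 41: x=[1.7291] v=[-0.5140]
Step 42: x=[1.7055] v=[-0.4718]
Step 43: x=[1.6841] v=[-0.4278]
Step 44: x=[1.6650] v=[-0.3822]
Step 45: x=[1.6482] v=[-0.3352]
Step 46: x=[1.6339] v=[-0.2870]
Step 47: x=[1.6220] v=[-0.2377]
Step 48: x=[1.6126] v=[-0.1875]
Step 49: x=[1.6058] v=[-0.1366]
Step 50: x=[1.6015] v=[-0.0852]
Step 51: x=[1.5998] v=[-0.0335]
Step 52: x=[1.6007] v=[0.0183]
First v>=0 after going negative at step 52, time=2.6000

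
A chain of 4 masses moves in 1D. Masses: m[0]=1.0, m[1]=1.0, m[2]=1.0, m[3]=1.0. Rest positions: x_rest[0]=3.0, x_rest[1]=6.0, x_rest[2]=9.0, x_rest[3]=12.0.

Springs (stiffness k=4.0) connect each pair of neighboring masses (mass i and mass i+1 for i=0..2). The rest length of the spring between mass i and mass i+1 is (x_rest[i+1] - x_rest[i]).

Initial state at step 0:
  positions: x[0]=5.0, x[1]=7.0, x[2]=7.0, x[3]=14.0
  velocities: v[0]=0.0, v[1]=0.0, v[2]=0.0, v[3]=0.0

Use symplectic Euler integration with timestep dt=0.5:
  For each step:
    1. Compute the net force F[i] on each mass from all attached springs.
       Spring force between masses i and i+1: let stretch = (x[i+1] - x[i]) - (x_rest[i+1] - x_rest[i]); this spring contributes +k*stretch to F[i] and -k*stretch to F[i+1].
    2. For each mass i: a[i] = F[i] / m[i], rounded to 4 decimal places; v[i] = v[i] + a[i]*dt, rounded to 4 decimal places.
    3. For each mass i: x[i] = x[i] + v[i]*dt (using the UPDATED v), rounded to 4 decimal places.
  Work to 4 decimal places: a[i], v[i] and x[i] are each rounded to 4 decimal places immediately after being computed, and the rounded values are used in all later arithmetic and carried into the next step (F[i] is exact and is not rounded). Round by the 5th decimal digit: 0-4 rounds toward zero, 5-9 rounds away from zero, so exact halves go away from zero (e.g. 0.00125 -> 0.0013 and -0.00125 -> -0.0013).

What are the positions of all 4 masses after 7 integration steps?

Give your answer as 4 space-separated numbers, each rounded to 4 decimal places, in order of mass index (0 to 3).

Step 0: x=[5.0000 7.0000 7.0000 14.0000] v=[0.0000 0.0000 0.0000 0.0000]
Step 1: x=[4.0000 5.0000 14.0000 10.0000] v=[-2.0000 -4.0000 14.0000 -8.0000]
Step 2: x=[1.0000 11.0000 8.0000 13.0000] v=[-6.0000 12.0000 -12.0000 6.0000]
Step 3: x=[5.0000 4.0000 10.0000 14.0000] v=[8.0000 -14.0000 4.0000 2.0000]
Step 4: x=[5.0000 4.0000 10.0000 14.0000] v=[0.0000 0.0000 0.0000 0.0000]
Step 5: x=[1.0000 11.0000 8.0000 13.0000] v=[-8.0000 14.0000 -4.0000 -2.0000]
Step 6: x=[4.0000 5.0000 14.0000 10.0000] v=[6.0000 -12.0000 12.0000 -6.0000]
Step 7: x=[5.0000 7.0000 7.0000 14.0000] v=[2.0000 4.0000 -14.0000 8.0000]

Answer: 5.0000 7.0000 7.0000 14.0000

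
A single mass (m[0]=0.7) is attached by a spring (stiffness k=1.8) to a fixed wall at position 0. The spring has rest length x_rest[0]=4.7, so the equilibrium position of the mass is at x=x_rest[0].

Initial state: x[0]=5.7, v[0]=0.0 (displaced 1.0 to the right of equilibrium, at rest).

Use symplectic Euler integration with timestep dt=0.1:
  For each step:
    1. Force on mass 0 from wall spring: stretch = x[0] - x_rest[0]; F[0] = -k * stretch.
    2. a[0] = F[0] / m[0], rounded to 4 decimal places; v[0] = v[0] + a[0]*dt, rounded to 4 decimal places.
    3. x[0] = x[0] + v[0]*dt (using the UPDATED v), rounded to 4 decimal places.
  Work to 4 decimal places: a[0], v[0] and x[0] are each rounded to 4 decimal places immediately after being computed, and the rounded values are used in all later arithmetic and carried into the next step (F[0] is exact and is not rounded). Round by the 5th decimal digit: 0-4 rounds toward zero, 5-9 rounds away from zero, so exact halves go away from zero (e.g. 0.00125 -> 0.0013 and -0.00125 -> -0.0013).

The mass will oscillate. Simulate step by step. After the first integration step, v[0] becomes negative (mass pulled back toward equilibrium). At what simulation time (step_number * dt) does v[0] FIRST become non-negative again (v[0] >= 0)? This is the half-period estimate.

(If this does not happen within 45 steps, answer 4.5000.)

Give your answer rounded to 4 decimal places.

Step 0: x=[5.7000] v=[0.0000]
Step 1: x=[5.6743] v=[-0.2571]
Step 2: x=[5.6235] v=[-0.5076]
Step 3: x=[5.5490] v=[-0.7451]
Step 4: x=[5.4527] v=[-0.9634]
Step 5: x=[5.3370] v=[-1.1570]
Step 6: x=[5.2049] v=[-1.3208]
Step 7: x=[5.0598] v=[-1.4506]
Step 8: x=[4.9055] v=[-1.5431]
Step 9: x=[4.7459] v=[-1.5959]
Step 10: x=[4.5851] v=[-1.6077]
Step 11: x=[4.4273] v=[-1.5782]
Step 12: x=[4.2765] v=[-1.5081]
Step 13: x=[4.1366] v=[-1.3992]
Step 14: x=[4.0112] v=[-1.2543]
Step 15: x=[3.9035] v=[-1.0772]
Step 16: x=[3.8163] v=[-0.8724]
Step 17: x=[3.7518] v=[-0.6452]
Step 18: x=[3.7117] v=[-0.4014]
Step 19: x=[3.6970] v=[-0.1473]
Step 20: x=[3.7081] v=[0.1106]
First v>=0 after going negative at step 20, time=2.0000

Answer: 2.0000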